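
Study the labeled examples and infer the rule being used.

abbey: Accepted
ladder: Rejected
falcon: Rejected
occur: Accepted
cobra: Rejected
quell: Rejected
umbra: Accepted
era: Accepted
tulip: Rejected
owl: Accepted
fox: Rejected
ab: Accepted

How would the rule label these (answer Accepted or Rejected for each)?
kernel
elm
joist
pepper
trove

The common property of the 'Accepted' items is: starts with a vowel. No 'Rejected' item has it.
Rejected: kernel, since starts with 'k'. Accepted: elm, since starts with 'e'. Rejected: joist, since starts with 'j'. Rejected: pepper, since starts with 'p'. Rejected: trove, since starts with 't'.

Rejected, Accepted, Rejected, Rejected, Rejected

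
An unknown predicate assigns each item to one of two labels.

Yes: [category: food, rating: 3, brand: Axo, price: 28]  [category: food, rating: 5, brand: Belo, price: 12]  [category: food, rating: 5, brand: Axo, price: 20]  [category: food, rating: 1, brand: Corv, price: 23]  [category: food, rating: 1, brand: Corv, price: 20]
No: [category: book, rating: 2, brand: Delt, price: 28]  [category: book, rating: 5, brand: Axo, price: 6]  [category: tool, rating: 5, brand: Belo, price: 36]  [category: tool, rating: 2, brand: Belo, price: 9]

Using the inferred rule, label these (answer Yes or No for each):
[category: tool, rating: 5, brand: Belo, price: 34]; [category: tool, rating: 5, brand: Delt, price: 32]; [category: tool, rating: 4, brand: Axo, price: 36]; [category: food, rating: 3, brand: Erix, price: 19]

No, No, No, Yes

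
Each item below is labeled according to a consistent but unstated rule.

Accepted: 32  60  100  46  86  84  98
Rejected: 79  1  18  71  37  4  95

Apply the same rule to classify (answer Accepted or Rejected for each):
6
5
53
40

All 'Accepted' examples share one property — even AND at least 32 — and every 'Rejected' example lacks it.
Rejected: 6, since 6 is even, 6 < 32.
Rejected: 5, since 5 is odd, 5 < 32.
Rejected: 53, since 53 is odd, 53 ≥ 32.
Accepted: 40, since 40 is even, 40 ≥ 32.

Rejected, Rejected, Rejected, Accepted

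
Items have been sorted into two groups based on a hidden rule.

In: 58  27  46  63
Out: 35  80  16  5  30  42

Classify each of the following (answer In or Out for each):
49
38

In, In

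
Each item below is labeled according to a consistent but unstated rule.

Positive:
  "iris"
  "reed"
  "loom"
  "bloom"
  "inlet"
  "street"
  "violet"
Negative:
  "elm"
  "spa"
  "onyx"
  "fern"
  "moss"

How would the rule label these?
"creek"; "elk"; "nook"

Positive, Negative, Positive

Rule: has ≥ 2 vowels. This holds for each 'Positive' example and fails for each 'Negative' one.
"creek": 2 vowels, matches → Positive.
"elk": 1 vowel, doesn't match → Negative.
"nook": 2 vowels, matches → Positive.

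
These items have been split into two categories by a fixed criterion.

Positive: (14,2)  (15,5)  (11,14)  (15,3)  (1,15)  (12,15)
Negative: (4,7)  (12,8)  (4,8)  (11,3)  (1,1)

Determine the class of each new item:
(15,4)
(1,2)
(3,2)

Positive, Negative, Negative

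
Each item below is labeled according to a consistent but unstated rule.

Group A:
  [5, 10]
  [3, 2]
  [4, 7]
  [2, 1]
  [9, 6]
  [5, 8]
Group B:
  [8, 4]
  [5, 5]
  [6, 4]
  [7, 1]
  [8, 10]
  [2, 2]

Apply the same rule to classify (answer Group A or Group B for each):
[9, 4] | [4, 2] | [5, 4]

Group A, Group B, Group A

'Group A' ⟺ sum is odd.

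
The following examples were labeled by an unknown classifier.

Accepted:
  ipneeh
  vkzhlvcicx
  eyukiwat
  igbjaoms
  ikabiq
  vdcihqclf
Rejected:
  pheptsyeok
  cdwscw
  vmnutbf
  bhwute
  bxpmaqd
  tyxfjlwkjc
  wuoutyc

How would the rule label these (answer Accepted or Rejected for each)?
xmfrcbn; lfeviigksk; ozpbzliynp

The common property of the 'Accepted' items is: contains 'i'. No 'Rejected' item has it.
xmfrcbn — no 'i', hence Rejected. lfeviigksk — has 'i', hence Accepted. ozpbzliynp — has 'i', hence Accepted.

Rejected, Accepted, Accepted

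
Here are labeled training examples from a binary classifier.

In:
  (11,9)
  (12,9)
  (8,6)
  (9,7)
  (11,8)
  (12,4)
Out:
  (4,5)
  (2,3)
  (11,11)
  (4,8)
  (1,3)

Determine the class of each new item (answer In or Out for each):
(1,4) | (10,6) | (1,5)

Out, In, Out

The distinguishing property — first > second — holds for all the 'In' cases and none of the 'Out' cases.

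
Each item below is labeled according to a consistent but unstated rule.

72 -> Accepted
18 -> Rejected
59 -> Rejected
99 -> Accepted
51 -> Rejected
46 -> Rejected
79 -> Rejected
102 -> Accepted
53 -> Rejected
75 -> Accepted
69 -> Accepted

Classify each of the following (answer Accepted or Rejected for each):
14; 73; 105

Every 'Accepted' example satisfies: multiple of 3 AND at least 53. None of the 'Rejected' examples do.

Rejected, Rejected, Accepted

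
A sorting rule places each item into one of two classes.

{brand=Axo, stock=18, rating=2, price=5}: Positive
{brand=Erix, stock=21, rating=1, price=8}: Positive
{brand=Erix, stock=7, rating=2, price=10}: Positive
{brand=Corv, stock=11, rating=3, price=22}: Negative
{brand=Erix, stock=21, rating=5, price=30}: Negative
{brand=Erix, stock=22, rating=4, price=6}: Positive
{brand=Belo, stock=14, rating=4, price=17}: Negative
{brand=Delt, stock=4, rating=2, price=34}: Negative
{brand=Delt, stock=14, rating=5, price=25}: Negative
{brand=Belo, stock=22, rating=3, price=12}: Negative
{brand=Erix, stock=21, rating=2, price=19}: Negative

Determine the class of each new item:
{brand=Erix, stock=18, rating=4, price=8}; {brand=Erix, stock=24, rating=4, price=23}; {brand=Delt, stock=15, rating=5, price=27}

All 'Positive' examples share one property — price ≤ 10 — and every 'Negative' example lacks it.
{brand=Erix, stock=18, rating=4, price=8} → price = 8 → Positive.
{brand=Erix, stock=24, rating=4, price=23} → price = 23 → Negative.
{brand=Delt, stock=15, rating=5, price=27} → price = 27 → Negative.

Positive, Negative, Negative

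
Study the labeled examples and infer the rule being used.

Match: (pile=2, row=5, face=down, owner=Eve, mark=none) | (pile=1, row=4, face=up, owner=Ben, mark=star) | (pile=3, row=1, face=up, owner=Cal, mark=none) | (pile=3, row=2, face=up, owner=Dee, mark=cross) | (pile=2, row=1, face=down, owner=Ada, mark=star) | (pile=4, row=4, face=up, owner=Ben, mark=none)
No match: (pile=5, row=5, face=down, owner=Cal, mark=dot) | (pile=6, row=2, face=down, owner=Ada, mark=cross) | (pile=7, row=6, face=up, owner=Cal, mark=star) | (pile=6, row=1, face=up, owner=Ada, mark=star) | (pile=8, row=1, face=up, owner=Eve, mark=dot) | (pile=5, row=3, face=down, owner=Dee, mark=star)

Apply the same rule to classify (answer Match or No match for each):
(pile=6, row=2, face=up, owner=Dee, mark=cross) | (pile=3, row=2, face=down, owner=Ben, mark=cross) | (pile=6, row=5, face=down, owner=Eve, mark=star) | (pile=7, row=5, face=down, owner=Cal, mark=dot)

No match, Match, No match, No match

'Match' ⟺ pile ≤ 4.
(pile=6, row=2, face=up, owner=Dee, mark=cross): No match (pile = 6).
(pile=3, row=2, face=down, owner=Ben, mark=cross): Match (pile = 3).
(pile=6, row=5, face=down, owner=Eve, mark=star): No match (pile = 6).
(pile=7, row=5, face=down, owner=Cal, mark=dot): No match (pile = 7).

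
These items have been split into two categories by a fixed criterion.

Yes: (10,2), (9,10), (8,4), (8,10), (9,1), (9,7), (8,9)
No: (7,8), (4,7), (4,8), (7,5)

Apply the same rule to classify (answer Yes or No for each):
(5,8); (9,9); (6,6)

No, Yes, No

Every 'Yes' example satisfies: first ≥ 8. None of the 'No' examples do.
(5,8) — first 5, hence No.
(9,9) — first 9, hence Yes.
(6,6) — first 6, hence No.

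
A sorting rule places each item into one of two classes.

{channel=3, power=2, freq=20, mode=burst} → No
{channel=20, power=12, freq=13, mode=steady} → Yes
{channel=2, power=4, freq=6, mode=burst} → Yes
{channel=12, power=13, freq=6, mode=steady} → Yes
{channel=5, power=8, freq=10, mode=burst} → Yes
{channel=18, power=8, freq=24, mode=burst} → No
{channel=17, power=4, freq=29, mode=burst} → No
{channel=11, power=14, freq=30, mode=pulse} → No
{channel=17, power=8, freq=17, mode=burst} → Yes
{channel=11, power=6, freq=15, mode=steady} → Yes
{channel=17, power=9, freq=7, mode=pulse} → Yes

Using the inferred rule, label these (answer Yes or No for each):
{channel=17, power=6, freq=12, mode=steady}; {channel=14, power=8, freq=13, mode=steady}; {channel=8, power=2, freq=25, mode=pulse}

Yes, Yes, No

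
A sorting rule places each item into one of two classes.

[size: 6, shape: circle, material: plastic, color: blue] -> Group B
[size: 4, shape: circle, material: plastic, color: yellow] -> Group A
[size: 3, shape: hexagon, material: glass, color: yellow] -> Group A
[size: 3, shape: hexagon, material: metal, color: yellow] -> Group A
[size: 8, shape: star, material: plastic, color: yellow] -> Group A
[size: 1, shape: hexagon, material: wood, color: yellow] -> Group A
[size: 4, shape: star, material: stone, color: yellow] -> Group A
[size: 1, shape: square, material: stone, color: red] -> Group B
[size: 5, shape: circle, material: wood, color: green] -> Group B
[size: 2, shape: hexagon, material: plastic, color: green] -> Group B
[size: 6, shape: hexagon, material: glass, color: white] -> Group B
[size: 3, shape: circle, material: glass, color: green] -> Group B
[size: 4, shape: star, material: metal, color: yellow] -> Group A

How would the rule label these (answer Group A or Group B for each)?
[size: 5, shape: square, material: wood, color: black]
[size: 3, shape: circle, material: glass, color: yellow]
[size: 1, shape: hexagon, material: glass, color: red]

Group B, Group A, Group B

A rule that fits every label: color is yellow — true of each 'Group A' example, false of each 'Group B' one.
[size: 5, shape: square, material: wood, color: black] — color is black, hence Group B.
[size: 3, shape: circle, material: glass, color: yellow] — color is yellow, hence Group A.
[size: 1, shape: hexagon, material: glass, color: red] — color is red, hence Group B.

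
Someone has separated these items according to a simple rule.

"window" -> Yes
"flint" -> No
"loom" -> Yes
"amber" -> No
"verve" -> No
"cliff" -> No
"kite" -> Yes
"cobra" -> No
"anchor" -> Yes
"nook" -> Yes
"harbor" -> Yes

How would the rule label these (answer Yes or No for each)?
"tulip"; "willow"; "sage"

No, Yes, Yes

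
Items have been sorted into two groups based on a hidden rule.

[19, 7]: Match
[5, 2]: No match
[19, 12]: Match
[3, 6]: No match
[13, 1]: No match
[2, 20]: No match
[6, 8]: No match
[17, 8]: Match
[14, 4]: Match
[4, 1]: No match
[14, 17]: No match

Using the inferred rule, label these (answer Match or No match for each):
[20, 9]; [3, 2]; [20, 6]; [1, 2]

The distinguishing property — first > second AND sum ≥ 18 — holds for all the 'Match' cases and none of the 'No match' cases.
[20, 9] → 20 > 9, 20+9 = 29 → Match. [3, 2] → 3 > 2, 3+2 = 5 → No match. [20, 6] → 20 > 6, 20+6 = 26 → Match. [1, 2] → 1 < 2, 1+2 = 3 → No match.

Match, No match, Match, No match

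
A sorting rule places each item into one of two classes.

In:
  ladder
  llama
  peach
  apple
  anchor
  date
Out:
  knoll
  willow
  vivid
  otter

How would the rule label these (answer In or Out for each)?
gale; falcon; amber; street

In, In, In, Out

Looking at the examples, the only property every 'In' case has and every 'Out' case lacks is: contains 'a'.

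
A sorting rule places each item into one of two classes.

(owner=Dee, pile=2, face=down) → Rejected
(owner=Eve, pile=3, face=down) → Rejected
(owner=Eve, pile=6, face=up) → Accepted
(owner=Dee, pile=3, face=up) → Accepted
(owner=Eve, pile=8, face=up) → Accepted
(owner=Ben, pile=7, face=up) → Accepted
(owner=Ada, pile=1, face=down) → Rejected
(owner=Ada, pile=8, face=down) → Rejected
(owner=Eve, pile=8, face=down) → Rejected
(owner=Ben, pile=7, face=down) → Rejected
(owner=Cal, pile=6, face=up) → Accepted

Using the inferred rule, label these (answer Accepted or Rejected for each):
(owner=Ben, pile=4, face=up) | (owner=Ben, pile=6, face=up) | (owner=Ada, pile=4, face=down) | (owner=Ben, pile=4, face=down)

Accepted, Accepted, Rejected, Rejected

'Accepted' ⟺ face is up.
(owner=Ben, pile=4, face=up) → face is up → Accepted. (owner=Ben, pile=6, face=up) → face is up → Accepted. (owner=Ada, pile=4, face=down) → face is down → Rejected. (owner=Ben, pile=4, face=down) → face is down → Rejected.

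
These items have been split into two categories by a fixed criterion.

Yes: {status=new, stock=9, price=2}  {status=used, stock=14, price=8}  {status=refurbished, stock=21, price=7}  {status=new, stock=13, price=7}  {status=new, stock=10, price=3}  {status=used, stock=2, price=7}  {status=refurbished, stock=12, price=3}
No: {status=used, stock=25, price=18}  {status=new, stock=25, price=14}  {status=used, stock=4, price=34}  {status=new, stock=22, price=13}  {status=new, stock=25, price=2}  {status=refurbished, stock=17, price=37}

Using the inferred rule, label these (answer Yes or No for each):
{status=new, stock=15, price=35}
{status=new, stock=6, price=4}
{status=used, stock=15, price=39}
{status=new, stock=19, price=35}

A rule that fits every label: price ≤ 8 AND stock ≤ 21 — true of each 'Yes' example, false of each 'No' one.
{status=new, stock=15, price=35} — price = 35, stock = 15, hence No.
{status=new, stock=6, price=4} — price = 4, stock = 6, hence Yes.
{status=used, stock=15, price=39} — price = 39, stock = 15, hence No.
{status=new, stock=19, price=35} — price = 35, stock = 19, hence No.

No, Yes, No, No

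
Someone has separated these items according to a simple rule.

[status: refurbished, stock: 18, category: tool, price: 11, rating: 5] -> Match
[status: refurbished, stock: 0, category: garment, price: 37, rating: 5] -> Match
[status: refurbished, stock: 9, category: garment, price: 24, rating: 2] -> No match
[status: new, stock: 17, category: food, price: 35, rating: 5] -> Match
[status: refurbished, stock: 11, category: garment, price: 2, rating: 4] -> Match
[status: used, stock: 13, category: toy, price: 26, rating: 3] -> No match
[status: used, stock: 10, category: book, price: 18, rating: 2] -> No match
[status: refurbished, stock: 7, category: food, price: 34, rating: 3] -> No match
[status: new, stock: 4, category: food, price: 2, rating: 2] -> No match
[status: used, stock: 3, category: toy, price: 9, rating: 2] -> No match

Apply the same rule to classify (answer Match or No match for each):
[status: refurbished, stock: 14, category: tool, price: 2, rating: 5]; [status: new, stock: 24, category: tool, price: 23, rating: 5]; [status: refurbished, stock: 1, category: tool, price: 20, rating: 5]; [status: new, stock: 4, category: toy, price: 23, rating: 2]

Match, Match, Match, No match

The common property of the 'Match' items is: rating ≥ 4. No 'No match' item has it.
[status: refurbished, stock: 14, category: tool, price: 2, rating: 5] — rating = 5, hence Match.
[status: new, stock: 24, category: tool, price: 23, rating: 5] — rating = 5, hence Match.
[status: refurbished, stock: 1, category: tool, price: 20, rating: 5] — rating = 5, hence Match.
[status: new, stock: 4, category: toy, price: 23, rating: 2] — rating = 2, hence No match.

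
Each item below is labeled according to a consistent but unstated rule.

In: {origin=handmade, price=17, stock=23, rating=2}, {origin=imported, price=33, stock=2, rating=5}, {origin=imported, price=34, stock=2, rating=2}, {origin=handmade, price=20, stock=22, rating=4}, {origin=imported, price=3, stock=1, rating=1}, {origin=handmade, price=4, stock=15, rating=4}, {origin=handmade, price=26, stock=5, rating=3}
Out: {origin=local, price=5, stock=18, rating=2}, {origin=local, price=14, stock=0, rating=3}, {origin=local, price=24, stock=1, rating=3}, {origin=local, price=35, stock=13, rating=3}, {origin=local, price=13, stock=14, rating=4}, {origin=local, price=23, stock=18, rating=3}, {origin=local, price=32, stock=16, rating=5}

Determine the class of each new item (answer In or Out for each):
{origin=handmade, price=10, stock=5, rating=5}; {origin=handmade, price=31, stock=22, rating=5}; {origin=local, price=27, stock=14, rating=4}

In, In, Out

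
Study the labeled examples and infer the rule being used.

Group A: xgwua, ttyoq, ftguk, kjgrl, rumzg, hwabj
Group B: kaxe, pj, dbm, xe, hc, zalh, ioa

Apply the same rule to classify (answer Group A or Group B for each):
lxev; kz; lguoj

The common property of the 'Group A' items is: length 5. No 'Group B' item has it.
Group B: lxev, since length 4. Group B: kz, since length 2. Group A: lguoj, since length 5.

Group B, Group B, Group A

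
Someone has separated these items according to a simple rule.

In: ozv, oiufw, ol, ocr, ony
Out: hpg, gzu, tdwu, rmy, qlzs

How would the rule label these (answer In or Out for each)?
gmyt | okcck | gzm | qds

Rule: contains 'o'. This holds for each 'In' example and fails for each 'Out' one.

Out, In, Out, Out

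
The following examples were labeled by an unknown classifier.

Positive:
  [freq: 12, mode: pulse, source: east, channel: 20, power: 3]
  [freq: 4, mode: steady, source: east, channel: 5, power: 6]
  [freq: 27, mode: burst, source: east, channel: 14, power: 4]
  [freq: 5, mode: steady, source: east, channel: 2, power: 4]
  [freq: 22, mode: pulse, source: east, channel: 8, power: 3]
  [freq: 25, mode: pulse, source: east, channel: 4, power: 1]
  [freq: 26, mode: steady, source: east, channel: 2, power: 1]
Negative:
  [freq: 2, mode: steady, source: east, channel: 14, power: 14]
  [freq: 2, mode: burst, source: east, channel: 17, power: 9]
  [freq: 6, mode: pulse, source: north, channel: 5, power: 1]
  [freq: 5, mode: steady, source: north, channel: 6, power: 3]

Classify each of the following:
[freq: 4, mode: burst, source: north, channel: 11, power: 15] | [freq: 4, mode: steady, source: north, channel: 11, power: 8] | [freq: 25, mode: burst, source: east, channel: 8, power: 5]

Negative, Negative, Positive

All 'Positive' examples share one property — source is east AND freq ≥ 4 — and every 'Negative' example lacks it.
[freq: 4, mode: burst, source: north, channel: 11, power: 15]: source is north, freq = 4 — does not fit, so Negative.
[freq: 4, mode: steady, source: north, channel: 11, power: 8]: source is north, freq = 4 — does not fit, so Negative.
[freq: 25, mode: burst, source: east, channel: 8, power: 5]: source is east, freq = 25 — meets the rule, so Positive.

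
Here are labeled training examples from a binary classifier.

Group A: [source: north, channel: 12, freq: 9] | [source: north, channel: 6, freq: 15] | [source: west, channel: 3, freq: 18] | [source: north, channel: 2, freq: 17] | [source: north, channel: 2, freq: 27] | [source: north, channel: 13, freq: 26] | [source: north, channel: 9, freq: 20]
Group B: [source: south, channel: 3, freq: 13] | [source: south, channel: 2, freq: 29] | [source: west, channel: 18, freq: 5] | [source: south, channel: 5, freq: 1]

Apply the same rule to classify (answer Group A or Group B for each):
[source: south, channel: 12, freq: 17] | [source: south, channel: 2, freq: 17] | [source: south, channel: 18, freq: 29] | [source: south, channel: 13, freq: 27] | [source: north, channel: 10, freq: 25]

The distinguishing property — source is north OR freq = 18 — holds for all the 'Group A' cases and none of the 'Group B' cases.
[source: south, channel: 12, freq: 17]: Group B (source is south, freq = 17). [source: south, channel: 2, freq: 17]: Group B (source is south, freq = 17). [source: south, channel: 18, freq: 29]: Group B (source is south, freq = 29). [source: south, channel: 13, freq: 27]: Group B (source is south, freq = 27). [source: north, channel: 10, freq: 25]: Group A (source is north, freq = 25).

Group B, Group B, Group B, Group B, Group A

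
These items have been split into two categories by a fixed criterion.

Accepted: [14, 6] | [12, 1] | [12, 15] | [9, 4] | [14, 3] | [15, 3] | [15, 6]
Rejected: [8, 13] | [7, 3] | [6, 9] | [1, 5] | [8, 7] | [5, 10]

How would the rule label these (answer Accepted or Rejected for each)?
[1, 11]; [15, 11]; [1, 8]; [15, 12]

Rejected, Accepted, Rejected, Accepted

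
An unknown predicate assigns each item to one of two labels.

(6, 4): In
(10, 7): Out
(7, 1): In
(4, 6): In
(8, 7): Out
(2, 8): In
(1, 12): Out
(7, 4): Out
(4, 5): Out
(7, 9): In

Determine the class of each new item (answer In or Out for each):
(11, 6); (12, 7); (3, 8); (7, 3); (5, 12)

Out, Out, Out, In, Out

Checking candidate rules against both groups, what survives is: sum is even.
(11, 6) — 11+6 = 17, hence Out. (12, 7) — 12+7 = 19, hence Out. (3, 8) — 3+8 = 11, hence Out. (7, 3) — 7+3 = 10, hence In. (5, 12) — 5+12 = 17, hence Out.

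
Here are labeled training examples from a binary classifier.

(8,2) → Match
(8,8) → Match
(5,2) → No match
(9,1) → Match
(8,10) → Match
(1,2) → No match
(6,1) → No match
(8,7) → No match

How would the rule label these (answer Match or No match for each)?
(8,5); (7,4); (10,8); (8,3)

No match, No match, Match, No match

The common property of the 'Match' items is: sum is even. No 'No match' item has it.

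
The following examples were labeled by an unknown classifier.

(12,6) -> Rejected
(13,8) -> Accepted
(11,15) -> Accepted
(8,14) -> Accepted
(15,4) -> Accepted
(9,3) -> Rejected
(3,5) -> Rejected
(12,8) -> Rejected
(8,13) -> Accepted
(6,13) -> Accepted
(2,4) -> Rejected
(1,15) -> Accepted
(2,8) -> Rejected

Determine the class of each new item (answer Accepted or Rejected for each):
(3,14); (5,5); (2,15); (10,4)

Accepted, Rejected, Accepted, Rejected

The rule appears to be: max ≥ 13.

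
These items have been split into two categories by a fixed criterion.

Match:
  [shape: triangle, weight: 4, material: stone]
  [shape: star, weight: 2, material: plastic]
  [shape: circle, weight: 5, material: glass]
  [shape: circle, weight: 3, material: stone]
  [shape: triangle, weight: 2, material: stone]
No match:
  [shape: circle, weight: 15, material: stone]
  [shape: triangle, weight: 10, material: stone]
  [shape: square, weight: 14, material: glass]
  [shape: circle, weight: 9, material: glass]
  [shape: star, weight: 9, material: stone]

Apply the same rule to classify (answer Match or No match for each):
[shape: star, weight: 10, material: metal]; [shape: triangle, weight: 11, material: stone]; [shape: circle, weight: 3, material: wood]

One predicate separates the groups cleanly: weight ≤ 5.
[shape: star, weight: 10, material: metal] — weight = 10, hence No match.
[shape: triangle, weight: 11, material: stone] — weight = 11, hence No match.
[shape: circle, weight: 3, material: wood] — weight = 3, hence Match.

No match, No match, Match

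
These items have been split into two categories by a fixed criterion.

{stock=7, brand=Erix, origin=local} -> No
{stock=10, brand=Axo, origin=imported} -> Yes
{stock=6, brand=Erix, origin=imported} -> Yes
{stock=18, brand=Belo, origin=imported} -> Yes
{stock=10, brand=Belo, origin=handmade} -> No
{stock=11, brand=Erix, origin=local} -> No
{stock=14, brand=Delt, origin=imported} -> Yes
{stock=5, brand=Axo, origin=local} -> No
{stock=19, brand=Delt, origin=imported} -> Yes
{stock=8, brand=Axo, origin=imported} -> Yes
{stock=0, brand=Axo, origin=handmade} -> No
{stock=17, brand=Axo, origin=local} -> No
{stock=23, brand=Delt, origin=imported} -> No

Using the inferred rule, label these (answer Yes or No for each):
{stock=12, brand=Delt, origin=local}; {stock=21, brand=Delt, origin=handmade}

No, No

The pattern is that an item is 'Yes' exactly when: origin is imported AND stock ≤ 19.
{stock=12, brand=Delt, origin=local} — origin is local, stock = 12, hence No.
{stock=21, brand=Delt, origin=handmade} — origin is handmade, stock = 21, hence No.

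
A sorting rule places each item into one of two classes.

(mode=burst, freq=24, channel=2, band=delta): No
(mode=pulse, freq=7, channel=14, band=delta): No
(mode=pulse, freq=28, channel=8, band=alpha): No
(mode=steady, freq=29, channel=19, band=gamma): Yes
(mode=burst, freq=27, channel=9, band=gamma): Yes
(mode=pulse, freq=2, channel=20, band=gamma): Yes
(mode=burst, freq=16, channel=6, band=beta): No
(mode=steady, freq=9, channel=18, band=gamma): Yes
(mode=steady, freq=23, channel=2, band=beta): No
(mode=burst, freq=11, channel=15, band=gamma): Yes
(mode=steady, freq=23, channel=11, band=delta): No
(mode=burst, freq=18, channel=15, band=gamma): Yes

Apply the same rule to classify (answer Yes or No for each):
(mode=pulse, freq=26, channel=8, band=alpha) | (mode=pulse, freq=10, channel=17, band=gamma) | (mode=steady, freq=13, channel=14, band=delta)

All 'Yes' examples share one property — band is gamma — and every 'No' example lacks it.
(mode=pulse, freq=26, channel=8, band=alpha): band is alpha — lacks this property, so No.
(mode=pulse, freq=10, channel=17, band=gamma): band is gamma — fits, so Yes.
(mode=steady, freq=13, channel=14, band=delta): band is delta — lacks this property, so No.

No, Yes, No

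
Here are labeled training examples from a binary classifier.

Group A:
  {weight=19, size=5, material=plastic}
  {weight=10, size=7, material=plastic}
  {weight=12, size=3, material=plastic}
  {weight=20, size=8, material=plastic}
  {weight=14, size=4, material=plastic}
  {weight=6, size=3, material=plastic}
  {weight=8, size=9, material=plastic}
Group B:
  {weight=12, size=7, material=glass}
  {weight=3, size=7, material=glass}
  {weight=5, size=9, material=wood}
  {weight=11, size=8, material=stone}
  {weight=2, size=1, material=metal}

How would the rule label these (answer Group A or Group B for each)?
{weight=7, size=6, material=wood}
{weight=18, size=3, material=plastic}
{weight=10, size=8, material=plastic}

Group B, Group A, Group A

The pattern is that an item is 'Group A' exactly when: material is plastic.
{weight=7, size=6, material=wood} → material is wood → Group B. {weight=18, size=3, material=plastic} → material is plastic → Group A. {weight=10, size=8, material=plastic} → material is plastic → Group A.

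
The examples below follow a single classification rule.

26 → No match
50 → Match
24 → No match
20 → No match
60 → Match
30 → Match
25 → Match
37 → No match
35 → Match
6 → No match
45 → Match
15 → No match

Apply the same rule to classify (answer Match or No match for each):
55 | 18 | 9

The distinguishing property — multiple of 5 AND at least 24 — holds for all the 'Match' cases and none of the 'No match' cases.

Match, No match, No match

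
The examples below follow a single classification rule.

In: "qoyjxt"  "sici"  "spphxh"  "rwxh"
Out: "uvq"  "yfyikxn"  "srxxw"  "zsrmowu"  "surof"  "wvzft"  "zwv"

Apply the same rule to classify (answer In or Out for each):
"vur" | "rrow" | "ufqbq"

One predicate separates the groups cleanly: even length.
"vur": length 3 — doesn't qualify, so Out.
"rrow": length 4 — qualifies, so In.
"ufqbq": length 5 — doesn't qualify, so Out.

Out, In, Out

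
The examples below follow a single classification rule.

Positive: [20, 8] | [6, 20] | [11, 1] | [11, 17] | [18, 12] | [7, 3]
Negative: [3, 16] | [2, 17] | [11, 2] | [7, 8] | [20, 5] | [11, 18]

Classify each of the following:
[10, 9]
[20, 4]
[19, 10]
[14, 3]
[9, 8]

Looking at the examples, the only property every 'Positive' case has and every 'Negative' case lacks is: sum is even.
[10, 9] — 10+9 = 19, hence Negative.
[20, 4] — 20+4 = 24, hence Positive.
[19, 10] — 19+10 = 29, hence Negative.
[14, 3] — 14+3 = 17, hence Negative.
[9, 8] — 9+8 = 17, hence Negative.

Negative, Positive, Negative, Negative, Negative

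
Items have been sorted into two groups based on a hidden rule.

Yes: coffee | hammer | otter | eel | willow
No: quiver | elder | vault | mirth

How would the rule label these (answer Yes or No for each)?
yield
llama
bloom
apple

No, Yes, Yes, Yes

The rule appears to be: has a double letter.
yield: no doubled letter — doesn't qualify, so No. llama: 'll' doubled — fits, so Yes. bloom: 'oo' doubled — fits, so Yes. apple: 'pp' doubled — fits, so Yes.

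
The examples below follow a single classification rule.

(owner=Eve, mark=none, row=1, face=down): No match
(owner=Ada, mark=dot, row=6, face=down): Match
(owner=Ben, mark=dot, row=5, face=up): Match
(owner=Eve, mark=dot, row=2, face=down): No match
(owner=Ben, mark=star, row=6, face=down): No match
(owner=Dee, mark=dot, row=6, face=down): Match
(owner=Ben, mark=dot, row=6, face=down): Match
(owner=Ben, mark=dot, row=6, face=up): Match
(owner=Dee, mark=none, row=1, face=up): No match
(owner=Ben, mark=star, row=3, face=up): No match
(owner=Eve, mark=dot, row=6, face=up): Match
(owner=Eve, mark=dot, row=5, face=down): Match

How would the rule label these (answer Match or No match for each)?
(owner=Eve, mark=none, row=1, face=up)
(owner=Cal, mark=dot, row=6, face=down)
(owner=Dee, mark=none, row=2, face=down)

Rule: mark is dot AND row ≥ 3. This holds for each 'Match' example and fails for each 'No match' one.
(owner=Eve, mark=none, row=1, face=up): mark is none, row = 1, does not satisfy this → No match.
(owner=Cal, mark=dot, row=6, face=down): mark is dot, row = 6, matches → Match.
(owner=Dee, mark=none, row=2, face=down): mark is none, row = 2, does not satisfy this → No match.

No match, Match, No match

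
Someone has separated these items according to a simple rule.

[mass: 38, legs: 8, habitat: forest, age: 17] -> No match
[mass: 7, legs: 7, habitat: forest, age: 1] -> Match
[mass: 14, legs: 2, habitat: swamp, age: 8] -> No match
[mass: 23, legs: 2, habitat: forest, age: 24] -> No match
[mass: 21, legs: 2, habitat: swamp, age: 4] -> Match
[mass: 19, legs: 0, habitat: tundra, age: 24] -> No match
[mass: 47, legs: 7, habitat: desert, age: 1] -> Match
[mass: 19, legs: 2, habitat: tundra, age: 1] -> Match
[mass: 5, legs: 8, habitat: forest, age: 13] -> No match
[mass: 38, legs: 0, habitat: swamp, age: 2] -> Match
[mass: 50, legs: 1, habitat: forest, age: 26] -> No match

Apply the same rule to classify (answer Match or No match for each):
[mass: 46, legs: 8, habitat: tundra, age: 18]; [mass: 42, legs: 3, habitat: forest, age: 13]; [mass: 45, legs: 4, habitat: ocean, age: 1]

No match, No match, Match

The pattern is that an item is 'Match' exactly when: age ≤ 4.
[mass: 46, legs: 8, habitat: tundra, age: 18] → age = 18 → No match.
[mass: 42, legs: 3, habitat: forest, age: 13] → age = 13 → No match.
[mass: 45, legs: 4, habitat: ocean, age: 1] → age = 1 → Match.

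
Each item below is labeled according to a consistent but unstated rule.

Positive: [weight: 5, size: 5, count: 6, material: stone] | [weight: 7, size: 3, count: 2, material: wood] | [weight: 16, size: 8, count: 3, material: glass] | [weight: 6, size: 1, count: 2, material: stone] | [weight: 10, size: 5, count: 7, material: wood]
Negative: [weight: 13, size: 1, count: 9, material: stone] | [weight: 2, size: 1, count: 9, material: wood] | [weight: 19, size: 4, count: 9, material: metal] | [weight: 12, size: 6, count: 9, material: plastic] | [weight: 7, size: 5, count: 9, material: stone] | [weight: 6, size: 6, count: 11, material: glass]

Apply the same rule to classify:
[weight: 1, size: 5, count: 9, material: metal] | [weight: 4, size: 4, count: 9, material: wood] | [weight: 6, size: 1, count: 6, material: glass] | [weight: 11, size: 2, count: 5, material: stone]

Negative, Negative, Positive, Positive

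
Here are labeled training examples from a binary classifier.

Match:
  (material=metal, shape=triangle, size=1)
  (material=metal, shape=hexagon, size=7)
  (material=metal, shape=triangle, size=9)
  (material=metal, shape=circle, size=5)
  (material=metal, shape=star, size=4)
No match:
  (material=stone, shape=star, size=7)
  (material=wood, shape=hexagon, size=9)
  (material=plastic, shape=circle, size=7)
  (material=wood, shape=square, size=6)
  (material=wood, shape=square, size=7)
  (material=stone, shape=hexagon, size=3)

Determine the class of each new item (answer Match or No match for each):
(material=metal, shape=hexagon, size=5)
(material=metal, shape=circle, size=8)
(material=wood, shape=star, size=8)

Looking at the examples, the only property every 'Match' case has and every 'No match' case lacks is: material is metal.

Match, Match, No match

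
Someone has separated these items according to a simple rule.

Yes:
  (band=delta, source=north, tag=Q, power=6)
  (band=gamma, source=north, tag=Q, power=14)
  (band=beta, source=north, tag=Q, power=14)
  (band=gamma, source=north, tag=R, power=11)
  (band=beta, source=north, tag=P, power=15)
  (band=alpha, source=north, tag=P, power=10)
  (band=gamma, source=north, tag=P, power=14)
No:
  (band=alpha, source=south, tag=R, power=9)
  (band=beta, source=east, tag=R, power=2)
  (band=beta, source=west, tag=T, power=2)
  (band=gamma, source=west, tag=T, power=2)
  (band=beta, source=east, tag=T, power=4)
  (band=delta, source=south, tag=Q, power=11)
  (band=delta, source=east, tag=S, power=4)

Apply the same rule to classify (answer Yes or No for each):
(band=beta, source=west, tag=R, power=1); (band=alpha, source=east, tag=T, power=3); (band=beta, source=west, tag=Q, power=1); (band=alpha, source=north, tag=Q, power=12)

No, No, No, Yes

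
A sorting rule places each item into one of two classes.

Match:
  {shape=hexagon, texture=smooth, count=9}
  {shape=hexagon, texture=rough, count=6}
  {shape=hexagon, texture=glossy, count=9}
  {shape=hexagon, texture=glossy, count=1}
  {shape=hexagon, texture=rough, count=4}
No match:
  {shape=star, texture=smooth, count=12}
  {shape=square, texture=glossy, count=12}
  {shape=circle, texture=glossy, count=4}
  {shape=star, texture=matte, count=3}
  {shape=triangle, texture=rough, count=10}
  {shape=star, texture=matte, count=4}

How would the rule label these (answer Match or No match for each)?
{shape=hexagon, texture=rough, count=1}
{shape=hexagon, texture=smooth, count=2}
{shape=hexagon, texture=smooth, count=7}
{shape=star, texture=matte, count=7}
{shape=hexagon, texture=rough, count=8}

Match, Match, Match, No match, Match

'Match' ⟺ shape is hexagon.
{shape=hexagon, texture=rough, count=1}: shape is hexagon — passes, so Match. {shape=hexagon, texture=smooth, count=2}: shape is hexagon — passes, so Match. {shape=hexagon, texture=smooth, count=7}: shape is hexagon — passes, so Match. {shape=star, texture=matte, count=7}: shape is star — does not pass, so No match. {shape=hexagon, texture=rough, count=8}: shape is hexagon — passes, so Match.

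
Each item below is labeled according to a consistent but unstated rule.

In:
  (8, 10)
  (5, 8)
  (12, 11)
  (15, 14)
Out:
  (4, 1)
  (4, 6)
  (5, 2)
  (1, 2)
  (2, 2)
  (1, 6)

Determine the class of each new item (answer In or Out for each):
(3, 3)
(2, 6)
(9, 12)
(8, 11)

Out, Out, In, In

Rule: sum ≥ 13. This holds for each 'In' example and fails for each 'Out' one.
Out: (3, 3), since 3+3 = 6.
Out: (2, 6), since 2+6 = 8.
In: (9, 12), since 9+12 = 21.
In: (8, 11), since 8+11 = 19.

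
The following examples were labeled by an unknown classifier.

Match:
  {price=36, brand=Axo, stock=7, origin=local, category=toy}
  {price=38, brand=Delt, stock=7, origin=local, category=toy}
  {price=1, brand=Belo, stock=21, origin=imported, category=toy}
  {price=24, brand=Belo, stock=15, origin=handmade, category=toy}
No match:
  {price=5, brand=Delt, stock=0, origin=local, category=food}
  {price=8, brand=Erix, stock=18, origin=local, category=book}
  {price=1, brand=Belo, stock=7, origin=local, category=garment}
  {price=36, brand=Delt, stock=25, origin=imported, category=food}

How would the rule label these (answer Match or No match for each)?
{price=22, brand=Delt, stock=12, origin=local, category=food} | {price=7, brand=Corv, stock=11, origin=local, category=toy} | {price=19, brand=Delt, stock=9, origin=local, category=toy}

No match, Match, Match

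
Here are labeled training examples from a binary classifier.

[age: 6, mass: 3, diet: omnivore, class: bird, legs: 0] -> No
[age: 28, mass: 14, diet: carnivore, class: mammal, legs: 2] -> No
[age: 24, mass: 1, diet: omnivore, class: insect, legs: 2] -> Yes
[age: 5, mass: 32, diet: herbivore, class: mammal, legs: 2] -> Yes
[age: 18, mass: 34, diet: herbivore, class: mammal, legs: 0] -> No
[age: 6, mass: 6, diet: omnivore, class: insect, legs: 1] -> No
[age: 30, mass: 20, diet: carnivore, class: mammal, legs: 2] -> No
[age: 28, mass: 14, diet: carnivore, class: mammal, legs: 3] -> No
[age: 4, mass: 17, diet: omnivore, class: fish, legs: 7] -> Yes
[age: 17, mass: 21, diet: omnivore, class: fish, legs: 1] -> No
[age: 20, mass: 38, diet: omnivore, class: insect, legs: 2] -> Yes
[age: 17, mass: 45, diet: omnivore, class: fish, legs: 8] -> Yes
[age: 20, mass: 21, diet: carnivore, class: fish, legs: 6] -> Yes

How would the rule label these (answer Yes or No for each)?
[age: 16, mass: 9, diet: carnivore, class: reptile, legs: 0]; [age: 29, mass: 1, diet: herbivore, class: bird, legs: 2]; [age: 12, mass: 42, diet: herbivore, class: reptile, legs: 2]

No, No, Yes

Rule: age ≤ 24 AND legs ≥ 2. This holds for each 'Yes' example and fails for each 'No' one.
[age: 16, mass: 9, diet: carnivore, class: reptile, legs: 0]: age = 16, legs = 0 — doesn't qualify, so No. [age: 29, mass: 1, diet: herbivore, class: bird, legs: 2]: age = 29, legs = 2 — doesn't qualify, so No. [age: 12, mass: 42, diet: herbivore, class: reptile, legs: 2]: age = 12, legs = 2 — meets the rule, so Yes.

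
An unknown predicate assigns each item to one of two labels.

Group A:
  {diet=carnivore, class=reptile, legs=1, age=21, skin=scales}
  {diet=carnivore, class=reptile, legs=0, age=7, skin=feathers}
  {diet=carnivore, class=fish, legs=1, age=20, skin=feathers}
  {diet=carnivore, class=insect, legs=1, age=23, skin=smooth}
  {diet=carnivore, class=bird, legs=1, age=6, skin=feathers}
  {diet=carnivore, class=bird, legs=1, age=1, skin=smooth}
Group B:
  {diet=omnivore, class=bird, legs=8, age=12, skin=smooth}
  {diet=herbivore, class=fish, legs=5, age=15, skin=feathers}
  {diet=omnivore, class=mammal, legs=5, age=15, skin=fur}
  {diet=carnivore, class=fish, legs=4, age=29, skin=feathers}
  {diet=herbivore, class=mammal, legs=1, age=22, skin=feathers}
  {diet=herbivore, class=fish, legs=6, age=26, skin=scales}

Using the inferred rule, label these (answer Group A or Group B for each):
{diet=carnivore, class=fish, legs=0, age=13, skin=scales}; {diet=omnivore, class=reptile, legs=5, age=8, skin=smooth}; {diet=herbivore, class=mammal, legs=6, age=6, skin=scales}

A rule that fits every label: diet is carnivore AND age ≤ 23 — true of each 'Group A' example, false of each 'Group B' one.
{diet=carnivore, class=fish, legs=0, age=13, skin=scales}: Group A (diet is carnivore, age = 13). {diet=omnivore, class=reptile, legs=5, age=8, skin=smooth}: Group B (diet is omnivore, age = 8). {diet=herbivore, class=mammal, legs=6, age=6, skin=scales}: Group B (diet is herbivore, age = 6).

Group A, Group B, Group B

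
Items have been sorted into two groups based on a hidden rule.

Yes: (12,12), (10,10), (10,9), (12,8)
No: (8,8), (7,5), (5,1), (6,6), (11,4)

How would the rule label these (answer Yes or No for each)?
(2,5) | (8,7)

The simplest hypothesis consistent with all the labels is: sum ≥ 19.

No, No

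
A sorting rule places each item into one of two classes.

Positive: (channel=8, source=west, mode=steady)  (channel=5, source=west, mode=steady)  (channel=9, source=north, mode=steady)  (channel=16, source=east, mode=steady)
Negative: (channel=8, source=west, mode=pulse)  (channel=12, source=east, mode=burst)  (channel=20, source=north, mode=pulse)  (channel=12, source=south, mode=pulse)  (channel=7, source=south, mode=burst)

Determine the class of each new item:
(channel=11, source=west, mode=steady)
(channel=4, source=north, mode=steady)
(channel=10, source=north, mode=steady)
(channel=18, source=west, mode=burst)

Positive, Positive, Positive, Negative

Rule: mode is steady. This holds for each 'Positive' example and fails for each 'Negative' one.
(channel=11, source=west, mode=steady): mode is steady, meets the rule → Positive. (channel=4, source=north, mode=steady): mode is steady, meets the rule → Positive. (channel=10, source=north, mode=steady): mode is steady, meets the rule → Positive. (channel=18, source=west, mode=burst): mode is burst, fails this test → Negative.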